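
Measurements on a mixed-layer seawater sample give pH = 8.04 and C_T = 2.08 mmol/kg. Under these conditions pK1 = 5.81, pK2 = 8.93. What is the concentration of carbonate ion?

[CO3²⁻] = 0.236 mmol/kg

α₂ = 1 / (1 + [H⁺]/K2 + [H⁺]²/(K1K2)) = 1 / (1 + 10^+0.89 + 10^-1.34)
   = 1 / (1 + 7.7625 + 0.045709) = 1/8.8082 = 0.1135
[CO3²⁻] = α₂ × DIC = 0.1135 × 2.08 = 0.236 mmol/kg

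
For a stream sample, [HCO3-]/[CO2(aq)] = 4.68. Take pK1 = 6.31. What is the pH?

pH = 6.98

From K1 = [H⁺][HCO3-]/[CO2(aq)]:  pH = pK1 + log₁₀([HCO3-]/[CO2(aq)])
log₁₀(4.68) = +0.670
pH = 6.31 + (+0.670) = 6.98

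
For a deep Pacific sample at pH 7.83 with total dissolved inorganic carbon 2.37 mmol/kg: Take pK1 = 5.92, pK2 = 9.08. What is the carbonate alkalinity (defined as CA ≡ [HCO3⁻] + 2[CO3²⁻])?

CA = [HCO3⁻] + 2[CO3²⁻] = (α₁ + 2α₂)·DIC
At pH 7.83: [H⁺]/K1 = 10^-1.91 = 0.012303, K2/[H⁺] = 10^-1.25 = 0.056234
α₁ = 1/(1 + 0.012303 + 0.056234) = 1/1.0685 = 0.9359; α₂ = α₁·K2/[H⁺] = 0.05263
α₁ + 2α₂ = 1.0411
CA = 1.0411 × 2.37 = 2.47 mmol/kg

CA = 2.47 mmol/kg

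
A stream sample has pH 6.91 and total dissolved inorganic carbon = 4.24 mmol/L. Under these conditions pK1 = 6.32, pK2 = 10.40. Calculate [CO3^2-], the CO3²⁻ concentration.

α₂ = 1 / (1 + [H⁺]/K2 + [H⁺]²/(K1K2)) = 1 / (1 + 10^+3.49 + 10^+2.90)
   = 1 / (1 + 3090.3 + 794.33) = 1/3885.6 = 0.0002574
[CO3²⁻] = α₂ × DIC = 0.0002574 × 4.24 = 0.00109 mmol/L = 1.09 μmol/L

[CO3²⁻] = 1.09 μmol/L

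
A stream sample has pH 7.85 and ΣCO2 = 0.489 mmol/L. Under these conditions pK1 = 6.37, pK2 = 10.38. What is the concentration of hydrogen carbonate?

[HCO3⁻] = 0.472 mmol/L

α₁ = 1 / (1 + [H⁺]/K1 + K2/[H⁺]) = 1 / (1 + 10^-1.48 + 10^-2.53)
   = 1 / (1 + 0.033113 + 0.0029512) = 1/1.0361 = 0.9652
[HCO3⁻] = α₁ × DIC = 0.9652 × 0.489 = 0.472 mmol/L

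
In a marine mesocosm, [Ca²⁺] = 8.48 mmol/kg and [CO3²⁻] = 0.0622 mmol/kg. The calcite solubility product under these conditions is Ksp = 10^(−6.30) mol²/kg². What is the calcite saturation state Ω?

Ksp = 10^(−6.30) = 5.012×10^-7
Ω = [Ca²⁺][CO3²⁻]/Ksp = (8.48×10^-3)(0.0622×10^-3) / 5.012×10^-7 = 1.05

Ω = 1.05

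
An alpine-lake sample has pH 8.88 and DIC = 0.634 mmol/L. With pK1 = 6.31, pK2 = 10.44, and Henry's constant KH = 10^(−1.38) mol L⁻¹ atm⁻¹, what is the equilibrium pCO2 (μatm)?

α₀ = 1 / (1 + K1/[H⁺] + K1K2/[H⁺]²) = 1 / (1 + 10^+2.57 + 10^+1.01)
   = 1 / (1 + 371.54 + 10.233) = 1/382.77 = 0.002613
[CO2*] = α₀ × DIC = 0.002613 × 0.634 = 0.001656 mmol/L = 1.656 μmol/L
pCO2 = [CO2*]/KH = 1.656×10^-6 / 4.169×10^-2 = 39.7 μatm

pCO2 = 39.7 μatm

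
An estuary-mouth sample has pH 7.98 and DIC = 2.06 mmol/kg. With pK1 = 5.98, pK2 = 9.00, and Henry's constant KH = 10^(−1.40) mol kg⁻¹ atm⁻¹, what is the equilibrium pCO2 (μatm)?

pCO2 = 468 μatm

α₀ = 1 / (1 + K1/[H⁺] + K1K2/[H⁺]²) = 1 / (1 + 10^+2.00 + 10^+0.98)
   = 1 / (1 + 100.00 + 9.5499) = 1/110.55 = 0.009046
[CO2*] = α₀ × DIC = 0.009046 × 2.06 = 0.01863 mmol/kg = 18.63 μmol/kg
pCO2 = [CO2*]/KH = 1.863×10^-5 / 3.981×10^-2 = 468 μatm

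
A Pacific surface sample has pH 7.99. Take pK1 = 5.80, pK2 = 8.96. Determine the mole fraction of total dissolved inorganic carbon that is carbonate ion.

α₂ = 1 / (1 + [H⁺]/K2 + [H⁺]²/(K1K2)) = 1 / (1 + 10^+0.97 + 10^-1.22)
   = 1 / (1 + 9.3325 + 0.060256) = 1/10.393 = 0.09622

α₂ = 0.0962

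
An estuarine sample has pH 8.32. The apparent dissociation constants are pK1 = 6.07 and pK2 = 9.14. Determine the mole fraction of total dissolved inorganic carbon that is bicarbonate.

α₁ = 0.864

α₁ = 1 / (1 + [H⁺]/K1 + K2/[H⁺]) = 1 / (1 + 10^-2.25 + 10^-0.82)
   = 1 / (1 + 0.0056234 + 0.15136) = 1/1.1570 = 0.8643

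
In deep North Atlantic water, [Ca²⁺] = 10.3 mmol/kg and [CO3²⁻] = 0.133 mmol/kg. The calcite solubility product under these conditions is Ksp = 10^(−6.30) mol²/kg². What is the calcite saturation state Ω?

Ω = 2.73

Ksp = 10^(−6.30) = 5.012×10^-7
Ω = [Ca²⁺][CO3²⁻]/Ksp = (10.3×10^-3)(0.133×10^-3) / 5.012×10^-7 = 2.73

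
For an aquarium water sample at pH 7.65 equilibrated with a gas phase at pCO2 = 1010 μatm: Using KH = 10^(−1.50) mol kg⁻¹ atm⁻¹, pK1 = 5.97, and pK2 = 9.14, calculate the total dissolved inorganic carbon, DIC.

[CO2*] = KH · pCO2 = 10^(−1.50) × 1010×10^-6 = 3.194×10^-5 mol/kg
α₀ = 1/(1 + K1/[H⁺] + K1K2/[H⁺]²) = 1/(1 + 10^+1.68 + 10^+0.19) = 0.01984
DIC = [CO2*]/α₀ = 3.194×10^-5 / 0.01984 = 1.61 mmol/kg

DIC = 1.61 mmol/kg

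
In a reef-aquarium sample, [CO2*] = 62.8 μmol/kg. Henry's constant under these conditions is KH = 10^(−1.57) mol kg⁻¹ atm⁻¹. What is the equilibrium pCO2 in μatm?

pCO2 = 2330 μatm

KH = 10^(−1.57) = 2.692×10^-2 mol kg⁻¹ atm⁻¹
pCO2 = [CO2*]/KH = 62.8×10^-6 / 2.692×10^-2 = 2.33×10^-3 atm = 2330 μatm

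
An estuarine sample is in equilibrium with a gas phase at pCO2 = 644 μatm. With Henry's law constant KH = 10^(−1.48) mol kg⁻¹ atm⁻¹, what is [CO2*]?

KH = 10^(−1.48) = 3.311×10^-2 mol kg⁻¹ atm⁻¹
[CO2*] = KH · pCO2 = 3.311×10^-2 × 644×10^-6 atm = 2.13×10^-5 mol/kg

[CO2*] = 21.3 μmol/kg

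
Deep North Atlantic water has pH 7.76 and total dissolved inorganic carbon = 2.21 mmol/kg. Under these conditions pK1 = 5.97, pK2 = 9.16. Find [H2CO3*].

[CO2*] = 0.0339 mmol/kg

α₀ = 1 / (1 + K1/[H⁺] + K1K2/[H⁺]²) = 1 / (1 + 10^+1.79 + 10^+0.39)
   = 1 / (1 + 61.660 + 2.4547) = 1/65.114 = 0.01536
[CO2*] = α₀ × DIC = 0.01536 × 2.21 = 0.0339 mmol/kg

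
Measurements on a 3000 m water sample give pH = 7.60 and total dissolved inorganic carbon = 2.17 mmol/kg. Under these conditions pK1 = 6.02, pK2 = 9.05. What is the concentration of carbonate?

[CO3²⁻] = 0.0725 mmol/kg

α₂ = 1 / (1 + [H⁺]/K2 + [H⁺]²/(K1K2)) = 1 / (1 + 10^+1.45 + 10^-0.13)
   = 1 / (1 + 28.184 + 0.74131) = 1/29.925 = 0.03342
[CO3²⁻] = α₂ × DIC = 0.03342 × 2.17 = 0.0725 mmol/kg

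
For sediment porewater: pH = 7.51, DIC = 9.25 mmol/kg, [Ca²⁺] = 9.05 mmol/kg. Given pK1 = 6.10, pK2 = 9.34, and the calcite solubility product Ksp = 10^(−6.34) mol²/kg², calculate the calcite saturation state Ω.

Ω = 2.57

α₂ = 1 / (1 + [H⁺]/K2 + [H⁺]²/(K1K2)) = 1 / (1 + 10^+1.83 + 10^+0.42)
   = 1 / (1 + 67.608 + 2.6303) = 1/71.239 = 0.01404
[CO3²⁻] = α₂ × DIC = 0.01404 × 9.25 = 0.1298 mmol/kg
Ksp = 10^(−6.34) = 4.571×10^-7
Ω = [Ca²⁺][CO3²⁻]/Ksp = (9.05×10^-3)(1.298×10^-4) / 4.571×10^-7 = 2.57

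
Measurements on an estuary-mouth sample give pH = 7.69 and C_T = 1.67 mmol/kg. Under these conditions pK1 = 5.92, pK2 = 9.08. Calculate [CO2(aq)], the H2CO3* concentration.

[CO2*] = 0.0268 mmol/kg

α₀ = 1 / (1 + K1/[H⁺] + K1K2/[H⁺]²) = 1 / (1 + 10^+1.77 + 10^+0.38)
   = 1 / (1 + 58.884 + 2.3988) = 1/62.283 = 0.01606
[CO2*] = α₀ × DIC = 0.01606 × 1.67 = 0.0268 mmol/kg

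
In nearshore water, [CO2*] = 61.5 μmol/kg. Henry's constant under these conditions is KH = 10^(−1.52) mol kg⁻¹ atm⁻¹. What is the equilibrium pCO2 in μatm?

KH = 10^(−1.52) = 3.020×10^-2 mol kg⁻¹ atm⁻¹
pCO2 = [CO2*]/KH = 61.5×10^-6 / 3.020×10^-2 = 2.04×10^-3 atm = 2040 μatm

pCO2 = 2040 μatm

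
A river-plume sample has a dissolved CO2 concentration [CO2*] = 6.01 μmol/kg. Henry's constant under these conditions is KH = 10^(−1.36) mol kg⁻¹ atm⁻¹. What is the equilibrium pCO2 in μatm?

pCO2 = 138 μatm

KH = 10^(−1.36) = 4.365×10^-2 mol kg⁻¹ atm⁻¹
pCO2 = [CO2*]/KH = 6.01×10^-6 / 4.365×10^-2 = 1.38×10^-4 atm = 138 μatm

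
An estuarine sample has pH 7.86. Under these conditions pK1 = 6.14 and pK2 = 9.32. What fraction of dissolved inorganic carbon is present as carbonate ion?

α₂ = 0.0329

α₂ = 1 / (1 + [H⁺]/K2 + [H⁺]²/(K1K2)) = 1 / (1 + 10^+1.46 + 10^-0.26)
   = 1 / (1 + 28.840 + 0.54954) = 1/30.390 = 0.03291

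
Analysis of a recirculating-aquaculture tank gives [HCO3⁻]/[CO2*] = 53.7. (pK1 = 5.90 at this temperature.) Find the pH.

From K1 = [H⁺][HCO3⁻]/[CO2*]:  pH = pK1 + log₁₀([HCO3⁻]/[CO2*])
log₁₀(53.7) = +1.730
pH = 5.90 + (+1.730) = 7.63

pH = 7.63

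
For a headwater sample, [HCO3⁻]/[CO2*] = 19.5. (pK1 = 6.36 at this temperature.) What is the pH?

From K1 = [H⁺][HCO3⁻]/[CO2*]:  pH = pK1 + log₁₀([HCO3⁻]/[CO2*])
log₁₀(19.5) = +1.290
pH = 6.36 + (+1.290) = 7.65

pH = 7.65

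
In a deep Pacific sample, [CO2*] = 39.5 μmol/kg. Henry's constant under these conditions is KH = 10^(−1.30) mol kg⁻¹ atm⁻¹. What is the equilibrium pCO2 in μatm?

pCO2 = 788 μatm

KH = 10^(−1.30) = 5.012×10^-2 mol kg⁻¹ atm⁻¹
pCO2 = [CO2*]/KH = 39.5×10^-6 / 5.012×10^-2 = 7.88×10^-4 atm = 788 μatm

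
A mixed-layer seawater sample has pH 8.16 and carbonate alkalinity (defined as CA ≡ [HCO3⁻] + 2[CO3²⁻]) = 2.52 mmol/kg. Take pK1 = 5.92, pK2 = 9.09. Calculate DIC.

DIC = 2.29 mmol/kg

CA = [HCO3⁻] + 2[CO3²⁻] = (α₁ + 2α₂)·DIC
At pH 8.16: [H⁺]/K1 = 10^-2.24 = 0.0057544, K2/[H⁺] = 10^-0.93 = 0.11749
α₁ = 1/(1 + 0.0057544 + 0.11749) = 1/1.1232 = 0.8903; α₂ = α₁·K2/[H⁺] = 0.1046
α₁ + 2α₂ = 1.0995
DIC = CA / (α₁ + 2α₂) = 2.52 / 1.0995 = 2.29 mmol/kg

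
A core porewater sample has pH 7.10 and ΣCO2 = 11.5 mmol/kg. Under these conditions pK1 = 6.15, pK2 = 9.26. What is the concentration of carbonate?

α₂ = 1 / (1 + [H⁺]/K2 + [H⁺]²/(K1K2)) = 1 / (1 + 10^+2.16 + 10^+1.21)
   = 1 / (1 + 144.54 + 16.218) = 1/161.76 = 0.006182
[CO3²⁻] = α₂ × DIC = 0.006182 × 11.5 = 0.0711 mmol/kg

[CO3²⁻] = 0.0711 mmol/kg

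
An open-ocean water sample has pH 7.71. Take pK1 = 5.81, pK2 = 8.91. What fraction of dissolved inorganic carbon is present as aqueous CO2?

α₀ = 0.0117

α₀ = 1 / (1 + K1/[H⁺] + K1K2/[H⁺]²) = 1 / (1 + 10^+1.90 + 10^+0.70)
   = 1 / (1 + 79.433 + 5.0119) = 1/85.445 = 0.01170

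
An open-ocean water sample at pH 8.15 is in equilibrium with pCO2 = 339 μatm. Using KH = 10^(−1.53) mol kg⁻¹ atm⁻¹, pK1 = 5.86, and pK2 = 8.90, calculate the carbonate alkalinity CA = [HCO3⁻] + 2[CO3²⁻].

[CO2*] = KH · pCO2 = 10^(−1.53) × 339×10^-6 = 1.000×10^-5 mol/kg
α₀ = 1/(1 + K1/[H⁺] + K1K2/[H⁺]²) = 1/(1 + 10^+2.29 + 10^+1.54) = 0.004335
DIC = [CO2*]/α₀ = 1.000×10^-5 / 0.004335 = 2.308 mmol/kg
CA = (α₁ + 2α₂)·DIC = (0.8453 + 2×0.1503) × 2.308 = 2.64 mmol/kg

CA = 2.64 mmol/kg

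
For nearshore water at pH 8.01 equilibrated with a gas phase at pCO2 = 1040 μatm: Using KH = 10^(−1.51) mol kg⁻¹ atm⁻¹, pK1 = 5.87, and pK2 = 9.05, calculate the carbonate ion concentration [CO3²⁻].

[CO3²⁻] = 0.405 mmol/kg

[CO2*] = KH · pCO2 = 10^(−1.51) × 1040×10^-6 = 3.214×10^-5 mol/kg
α₀ = 1/(1 + K1/[H⁺] + K1K2/[H⁺]²) = 1/(1 + 10^+2.14 + 10^+1.10) = 0.006595
DIC = [CO2*]/α₀ = 3.214×10^-5 / 0.006595 = 4.873 mmol/kg
[CO3²⁻] = α₂·DIC; α₂ = 0.08303, so [CO3²⁻] = 0.08303 × 4.873 = 0.405 mmol/kg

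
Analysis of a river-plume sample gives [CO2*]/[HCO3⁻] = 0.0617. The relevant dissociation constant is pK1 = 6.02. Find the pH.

pH = 7.23

From K1 = [H⁺][HCO3⁻]/[CO2*]:  pH = pK1 − log₁₀([CO2*]/[HCO3⁻])
log₁₀(0.0617) = -1.210
pH = 6.02 − (-1.210) = 7.23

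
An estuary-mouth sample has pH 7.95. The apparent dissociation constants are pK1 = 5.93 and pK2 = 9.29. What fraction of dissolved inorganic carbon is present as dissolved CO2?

α₀ = 0.00905

α₀ = 1 / (1 + K1/[H⁺] + K1K2/[H⁺]²) = 1 / (1 + 10^+2.02 + 10^+0.68)
   = 1 / (1 + 104.71 + 4.7863) = 1/110.50 = 0.009050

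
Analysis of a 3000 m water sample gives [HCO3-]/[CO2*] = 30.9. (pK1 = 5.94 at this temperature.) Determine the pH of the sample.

pH = 7.43

From K1 = [H⁺][HCO3-]/[CO2*]:  pH = pK1 + log₁₀([HCO3-]/[CO2*])
log₁₀(30.9) = +1.490
pH = 5.94 + (+1.490) = 7.43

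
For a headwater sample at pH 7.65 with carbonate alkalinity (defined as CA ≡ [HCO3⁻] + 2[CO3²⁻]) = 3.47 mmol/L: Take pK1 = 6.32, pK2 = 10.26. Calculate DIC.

CA = [HCO3⁻] + 2[CO3²⁻] = (α₁ + 2α₂)·DIC
At pH 7.65: [H⁺]/K1 = 10^-1.33 = 0.046774, K2/[H⁺] = 10^-2.61 = 0.0024547
α₁ = 1/(1 + 0.046774 + 0.0024547) = 1/1.0492 = 0.9531; α₂ = α₁·K2/[H⁺] = 0.002340
α₁ + 2α₂ = 0.9578
DIC = CA / (α₁ + 2α₂) = 3.47 / 0.9578 = 3.62 mmol/L

DIC = 3.62 mmol/L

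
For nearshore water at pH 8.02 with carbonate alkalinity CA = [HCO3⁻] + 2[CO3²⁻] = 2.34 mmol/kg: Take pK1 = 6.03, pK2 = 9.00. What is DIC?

CA = [HCO3⁻] + 2[CO3²⁻] = (α₁ + 2α₂)·DIC
At pH 8.02: [H⁺]/K1 = 10^-1.99 = 0.010233, K2/[H⁺] = 10^-0.98 = 0.10471
α₁ = 1/(1 + 0.010233 + 0.10471) = 1/1.1149 = 0.8969; α₂ = α₁·K2/[H⁺] = 0.09392
α₁ + 2α₂ = 1.0847
DIC = CA / (α₁ + 2α₂) = 2.34 / 1.0847 = 2.16 mmol/kg

DIC = 2.16 mmol/kg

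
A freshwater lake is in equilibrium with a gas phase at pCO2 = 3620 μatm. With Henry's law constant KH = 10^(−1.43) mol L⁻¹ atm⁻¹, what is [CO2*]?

[CO2*] = 134 μmol/L

KH = 10^(−1.43) = 3.715×10^-2 mol L⁻¹ atm⁻¹
[CO2*] = KH · pCO2 = 3.715×10^-2 × 3620×10^-6 atm = 1.34×10^-4 mol/L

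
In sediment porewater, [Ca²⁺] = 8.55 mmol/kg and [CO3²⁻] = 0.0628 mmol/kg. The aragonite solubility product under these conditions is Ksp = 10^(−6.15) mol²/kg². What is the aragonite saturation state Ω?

Ω = 0.758

Ksp = 10^(−6.15) = 7.079×10^-7
Ω = [Ca²⁺][CO3²⁻]/Ksp = (8.55×10^-3)(0.0628×10^-3) / 7.079×10^-7 = 0.758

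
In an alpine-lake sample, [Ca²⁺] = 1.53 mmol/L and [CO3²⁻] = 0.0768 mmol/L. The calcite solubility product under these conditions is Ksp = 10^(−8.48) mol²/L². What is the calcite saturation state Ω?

Ksp = 10^(−8.48) = 3.311×10^-9
Ω = [Ca²⁺][CO3²⁻]/Ksp = (1.53×10^-3)(0.0768×10^-3) / 3.311×10^-9 = 35.5

Ω = 35.5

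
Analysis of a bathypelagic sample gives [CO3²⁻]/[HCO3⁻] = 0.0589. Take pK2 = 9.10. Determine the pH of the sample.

From K2 = [H⁺][CO3²⁻]/[HCO3⁻]:  pH = pK2 + log₁₀([CO3²⁻]/[HCO3⁻])
log₁₀(0.0589) = -1.230
pH = 9.10 + (-1.230) = 7.87

pH = 7.87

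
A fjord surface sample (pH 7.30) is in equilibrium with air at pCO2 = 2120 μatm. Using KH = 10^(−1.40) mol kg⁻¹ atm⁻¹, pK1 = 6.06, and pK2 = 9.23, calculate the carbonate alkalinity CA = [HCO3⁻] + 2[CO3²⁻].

[CO2*] = KH · pCO2 = 10^(−1.40) × 2120×10^-6 = 8.440×10^-5 mol/kg
α₀ = 1/(1 + K1/[H⁺] + K1K2/[H⁺]²) = 1/(1 + 10^+1.24 + 10^-0.69) = 0.05381
DIC = [CO2*]/α₀ = 8.440×10^-5 / 0.05381 = 1.568 mmol/kg
CA = (α₁ + 2α₂)·DIC = (0.9352 + 2×0.01099) × 1.568 = 1.50 mmol/kg

CA = 1.50 mmol/kg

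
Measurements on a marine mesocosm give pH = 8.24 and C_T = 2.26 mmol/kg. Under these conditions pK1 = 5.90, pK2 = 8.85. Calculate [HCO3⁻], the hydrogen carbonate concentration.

[HCO3⁻] = 1.81 mmol/kg

α₁ = 1 / (1 + [H⁺]/K1 + K2/[H⁺]) = 1 / (1 + 10^-2.34 + 10^-0.61)
   = 1 / (1 + 0.0045709 + 0.24547) = 1/1.2500 = 0.8000
[HCO3⁻] = α₁ × DIC = 0.8000 × 2.26 = 1.81 mmol/kg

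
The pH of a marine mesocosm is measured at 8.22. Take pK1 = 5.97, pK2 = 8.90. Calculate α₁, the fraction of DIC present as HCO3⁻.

α₁ = 0.823

α₁ = 1 / (1 + [H⁺]/K1 + K2/[H⁺]) = 1 / (1 + 10^-2.25 + 10^-0.68)
   = 1 / (1 + 0.0056234 + 0.20893) = 1/1.2146 = 0.8233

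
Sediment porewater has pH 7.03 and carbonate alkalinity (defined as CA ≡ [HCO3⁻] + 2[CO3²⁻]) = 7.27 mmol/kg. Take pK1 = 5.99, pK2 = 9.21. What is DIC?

CA = [HCO3⁻] + 2[CO3²⁻] = (α₁ + 2α₂)·DIC
At pH 7.03: [H⁺]/K1 = 10^-1.04 = 0.091201, K2/[H⁺] = 10^-2.18 = 0.0066069
α₁ = 1/(1 + 0.091201 + 0.0066069) = 1/1.0978 = 0.9109; α₂ = α₁·K2/[H⁺] = 0.006018
α₁ + 2α₂ = 0.9229
DIC = CA / (α₁ + 2α₂) = 7.27 / 0.9229 = 7.88 mmol/kg

DIC = 7.88 mmol/kg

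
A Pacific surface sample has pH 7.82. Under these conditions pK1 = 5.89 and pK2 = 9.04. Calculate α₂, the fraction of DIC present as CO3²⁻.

α₂ = 0.0562

α₂ = 1 / (1 + [H⁺]/K2 + [H⁺]²/(K1K2)) = 1 / (1 + 10^+1.22 + 10^-0.71)
   = 1 / (1 + 16.596 + 0.19498) = 1/17.791 = 0.05621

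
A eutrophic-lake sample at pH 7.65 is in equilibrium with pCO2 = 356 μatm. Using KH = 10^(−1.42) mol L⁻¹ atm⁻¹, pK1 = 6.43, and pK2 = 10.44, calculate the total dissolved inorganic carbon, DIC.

DIC = 0.239 mmol/L

[CO2*] = KH · pCO2 = 10^(−1.42) × 356×10^-6 = 1.353×10^-5 mol/L
α₀ = 1/(1 + K1/[H⁺] + K1K2/[H⁺]²) = 1/(1 + 10^+1.22 + 10^-1.57) = 0.05674
DIC = [CO2*]/α₀ = 1.353×10^-5 / 0.05674 = 0.239 mmol/L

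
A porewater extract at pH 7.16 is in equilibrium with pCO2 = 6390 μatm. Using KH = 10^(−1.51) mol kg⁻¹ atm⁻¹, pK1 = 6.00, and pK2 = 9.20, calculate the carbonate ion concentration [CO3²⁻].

[CO2*] = KH · pCO2 = 10^(−1.51) × 6390×10^-6 = 1.975×10^-4 mol/kg
α₀ = 1/(1 + K1/[H⁺] + K1K2/[H⁺]²) = 1/(1 + 10^+1.16 + 10^-0.88) = 0.06416
DIC = [CO2*]/α₀ = 1.975×10^-4 / 0.06416 = 3.078 mmol/kg
[CO3²⁻] = α₂·DIC; α₂ = 0.008458, so [CO3²⁻] = 0.008458 × 3.078 = 0.0260 mmol/kg

[CO3²⁻] = 0.0260 mmol/kg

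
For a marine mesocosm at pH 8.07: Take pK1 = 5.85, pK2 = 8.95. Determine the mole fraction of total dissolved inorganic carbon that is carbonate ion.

α₂ = 1 / (1 + [H⁺]/K2 + [H⁺]²/(K1K2)) = 1 / (1 + 10^+0.88 + 10^-1.34)
   = 1 / (1 + 7.5858 + 0.045709) = 1/8.6315 = 0.1159

α₂ = 0.116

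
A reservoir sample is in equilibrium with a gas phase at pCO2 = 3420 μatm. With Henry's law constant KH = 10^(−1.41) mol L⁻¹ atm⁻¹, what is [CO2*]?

KH = 10^(−1.41) = 3.890×10^-2 mol L⁻¹ atm⁻¹
[CO2*] = KH · pCO2 = 3.890×10^-2 × 3420×10^-6 atm = 1.33×10^-4 mol/L

[CO2*] = 133 μmol/L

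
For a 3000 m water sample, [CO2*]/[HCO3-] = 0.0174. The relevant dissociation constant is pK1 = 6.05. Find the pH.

pH = 7.81

From K1 = [H⁺][HCO3-]/[CO2*]:  pH = pK1 − log₁₀([CO2*]/[HCO3-])
log₁₀(0.0174) = -1.759
pH = 6.05 − (-1.759) = 7.81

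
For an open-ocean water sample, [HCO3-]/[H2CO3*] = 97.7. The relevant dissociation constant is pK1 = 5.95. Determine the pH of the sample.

From K1 = [H⁺][HCO3-]/[H2CO3*]:  pH = pK1 + log₁₀([HCO3-]/[H2CO3*])
log₁₀(97.7) = +1.990
pH = 5.95 + (+1.990) = 7.94

pH = 7.94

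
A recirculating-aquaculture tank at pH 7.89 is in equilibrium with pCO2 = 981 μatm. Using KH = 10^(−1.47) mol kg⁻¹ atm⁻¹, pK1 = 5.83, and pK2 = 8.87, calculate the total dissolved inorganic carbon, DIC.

DIC = 4.25 mmol/kg

[CO2*] = KH · pCO2 = 10^(−1.47) × 981×10^-6 = 3.324×10^-5 mol/kg
α₀ = 1/(1 + K1/[H⁺] + K1K2/[H⁺]²) = 1/(1 + 10^+2.06 + 10^+1.08) = 0.007822
DIC = [CO2*]/α₀ = 3.324×10^-5 / 0.007822 = 4.25 mmol/kg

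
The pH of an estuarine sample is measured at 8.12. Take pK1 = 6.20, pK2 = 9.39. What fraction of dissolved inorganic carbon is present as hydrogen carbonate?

α₁ = 1 / (1 + [H⁺]/K1 + K2/[H⁺]) = 1 / (1 + 10^-1.92 + 10^-1.27)
   = 1 / (1 + 0.012023 + 0.053703) = 1/1.0657 = 0.9383

α₁ = 0.938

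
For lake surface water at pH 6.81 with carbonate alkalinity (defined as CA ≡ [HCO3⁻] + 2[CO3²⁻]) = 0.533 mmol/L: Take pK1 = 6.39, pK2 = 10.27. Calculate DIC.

DIC = 0.735 mmol/L

CA = [HCO3⁻] + 2[CO3²⁻] = (α₁ + 2α₂)·DIC
At pH 6.81: [H⁺]/K1 = 10^-0.42 = 0.38019, K2/[H⁺] = 10^-3.46 = 0.00034674
α₁ = 1/(1 + 0.38019 + 0.00034674) = 1/1.3805 = 0.7244; α₂ = α₁·K2/[H⁺] = 0.0002512
α₁ + 2α₂ = 0.7249
DIC = CA / (α₁ + 2α₂) = 0.533 / 0.7249 = 0.735 mmol/L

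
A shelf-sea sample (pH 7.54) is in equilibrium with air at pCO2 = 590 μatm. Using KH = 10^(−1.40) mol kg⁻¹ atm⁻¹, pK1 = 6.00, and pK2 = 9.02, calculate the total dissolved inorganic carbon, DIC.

DIC = 0.865 mmol/kg

[CO2*] = KH · pCO2 = 10^(−1.40) × 590×10^-6 = 2.349×10^-5 mol/kg
α₀ = 1/(1 + K1/[H⁺] + K1K2/[H⁺]²) = 1/(1 + 10^+1.54 + 10^+0.06) = 0.02716
DIC = [CO2*]/α₀ = 2.349×10^-5 / 0.02716 = 0.865 mmol/kg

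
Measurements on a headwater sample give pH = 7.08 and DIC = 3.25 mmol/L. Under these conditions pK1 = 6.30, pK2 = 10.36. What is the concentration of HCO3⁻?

[HCO3⁻] = 2.79 mmol/L

α₁ = 1 / (1 + [H⁺]/K1 + K2/[H⁺]) = 1 / (1 + 10^-0.78 + 10^-3.28)
   = 1 / (1 + 0.16596 + 0.00052481) = 1/1.1665 = 0.8573
[HCO3⁻] = α₁ × DIC = 0.8573 × 3.25 = 2.79 mmol/L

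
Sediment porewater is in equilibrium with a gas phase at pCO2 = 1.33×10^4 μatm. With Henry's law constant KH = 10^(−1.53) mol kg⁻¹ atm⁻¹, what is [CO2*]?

KH = 10^(−1.53) = 2.951×10^-2 mol kg⁻¹ atm⁻¹
[CO2*] = KH · pCO2 = 2.951×10^-2 × 1.33×10^4×10^-6 atm = 3.93×10^-4 mol/kg

[CO2*] = 393 μmol/kg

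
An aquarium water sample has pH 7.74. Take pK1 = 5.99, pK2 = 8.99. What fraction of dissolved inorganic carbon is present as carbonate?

α₂ = 1 / (1 + [H⁺]/K2 + [H⁺]²/(K1K2)) = 1 / (1 + 10^+1.25 + 10^-0.50)
   = 1 / (1 + 17.783 + 0.31623) = 1/19.099 = 0.05236

α₂ = 0.0524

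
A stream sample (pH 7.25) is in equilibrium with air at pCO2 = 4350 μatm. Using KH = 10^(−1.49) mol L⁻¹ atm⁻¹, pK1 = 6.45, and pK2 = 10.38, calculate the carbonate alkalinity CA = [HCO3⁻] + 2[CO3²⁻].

[CO2*] = KH · pCO2 = 10^(−1.49) × 4350×10^-6 = 1.408×10^-4 mol/L
α₀ = 1/(1 + K1/[H⁺] + K1K2/[H⁺]²) = 1/(1 + 10^+0.80 + 10^-2.33) = 0.1367
DIC = [CO2*]/α₀ = 1.408×10^-4 / 0.1367 = 1.030 mmol/L
CA = (α₁ + 2α₂)·DIC = (0.8626 + 2×0.0006395) × 1.030 = 0.889 mmol/L

CA = 0.889 mmol/L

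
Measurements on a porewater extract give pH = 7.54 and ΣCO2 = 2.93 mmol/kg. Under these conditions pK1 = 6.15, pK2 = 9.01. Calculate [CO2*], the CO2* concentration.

α₀ = 1 / (1 + K1/[H⁺] + K1K2/[H⁺]²) = 1 / (1 + 10^+1.39 + 10^-0.08)
   = 1 / (1 + 24.547 + 0.83176) = 1/26.379 = 0.03791
[CO2*] = α₀ × DIC = 0.03791 × 2.93 = 0.111 mmol/kg

[CO2*] = 0.111 mmol/kg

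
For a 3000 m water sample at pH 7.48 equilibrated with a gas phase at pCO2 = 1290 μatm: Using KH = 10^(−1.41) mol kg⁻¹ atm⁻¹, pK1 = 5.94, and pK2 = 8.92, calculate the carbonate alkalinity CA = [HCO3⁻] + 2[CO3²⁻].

CA = 1.87 mmol/kg

[CO2*] = KH · pCO2 = 10^(−1.41) × 1290×10^-6 = 5.019×10^-5 mol/kg
α₀ = 1/(1 + K1/[H⁺] + K1K2/[H⁺]²) = 1/(1 + 10^+1.54 + 10^+0.10) = 0.02708
DIC = [CO2*]/α₀ = 5.019×10^-5 / 0.02708 = 1.854 mmol/kg
CA = (α₁ + 2α₂)·DIC = (0.9388 + 2×0.03409) × 1.854 = 1.87 mmol/kg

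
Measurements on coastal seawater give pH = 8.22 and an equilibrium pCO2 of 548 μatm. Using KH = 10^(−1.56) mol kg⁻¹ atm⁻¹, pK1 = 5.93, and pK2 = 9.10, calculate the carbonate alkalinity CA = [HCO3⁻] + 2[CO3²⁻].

[CO2*] = KH · pCO2 = 10^(−1.56) × 548×10^-6 = 1.509×10^-5 mol/kg
α₀ = 1/(1 + K1/[H⁺] + K1K2/[H⁺]²) = 1/(1 + 10^+2.29 + 10^+1.41) = 0.004511
DIC = [CO2*]/α₀ = 1.509×10^-5 / 0.004511 = 3.346 mmol/kg
CA = (α₁ + 2α₂)·DIC = (0.8795 + 2×0.1159) × 3.346 = 3.72 mmol/kg

CA = 3.72 mmol/kg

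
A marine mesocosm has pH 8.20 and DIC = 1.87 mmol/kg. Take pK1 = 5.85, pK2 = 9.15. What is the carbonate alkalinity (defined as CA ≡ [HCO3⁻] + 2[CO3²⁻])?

CA = 2.05 mmol/kg

CA = [HCO3⁻] + 2[CO3²⁻] = (α₁ + 2α₂)·DIC
At pH 8.20: [H⁺]/K1 = 10^-2.35 = 0.0044668, K2/[H⁺] = 10^-0.95 = 0.11220
α₁ = 1/(1 + 0.0044668 + 0.11220) = 1/1.1167 = 0.8955; α₂ = α₁·K2/[H⁺] = 0.1005
α₁ + 2α₂ = 1.0965
CA = 1.0965 × 1.87 = 2.05 mmol/kg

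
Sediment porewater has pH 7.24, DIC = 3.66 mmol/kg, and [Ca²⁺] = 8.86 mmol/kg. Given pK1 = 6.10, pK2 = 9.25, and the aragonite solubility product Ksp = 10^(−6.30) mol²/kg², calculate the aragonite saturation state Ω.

Ω = 0.584

α₂ = 1 / (1 + [H⁺]/K2 + [H⁺]²/(K1K2)) = 1 / (1 + 10^+2.01 + 10^+0.87)
   = 1 / (1 + 102.33 + 7.4131) = 1/110.74 = 0.009030
[CO3²⁻] = α₂ × DIC = 0.009030 × 3.66 = 0.03305 mmol/kg
Ksp = 10^(−6.30) = 5.012×10^-7
Ω = [Ca²⁺][CO3²⁻]/Ksp = (8.86×10^-3)(3.305×10^-5) / 5.012×10^-7 = 0.584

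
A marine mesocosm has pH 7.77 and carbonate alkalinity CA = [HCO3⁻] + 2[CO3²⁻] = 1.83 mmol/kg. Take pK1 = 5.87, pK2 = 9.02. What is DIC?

DIC = 1.76 mmol/kg

CA = [HCO3⁻] + 2[CO3²⁻] = (α₁ + 2α₂)·DIC
At pH 7.77: [H⁺]/K1 = 10^-1.90 = 0.012589, K2/[H⁺] = 10^-1.25 = 0.056234
α₁ = 1/(1 + 0.012589 + 0.056234) = 1/1.0688 = 0.9356; α₂ = α₁·K2/[H⁺] = 0.05261
α₁ + 2α₂ = 1.0408
DIC = CA / (α₁ + 2α₂) = 1.83 / 1.0408 = 1.76 mmol/kg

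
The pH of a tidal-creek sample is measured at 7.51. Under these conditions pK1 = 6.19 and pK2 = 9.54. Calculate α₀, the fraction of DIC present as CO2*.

α₀ = 1 / (1 + K1/[H⁺] + K1K2/[H⁺]²) = 1 / (1 + 10^+1.32 + 10^-0.71)
   = 1 / (1 + 20.893 + 0.19498) = 1/22.088 = 0.04527

α₀ = 0.0453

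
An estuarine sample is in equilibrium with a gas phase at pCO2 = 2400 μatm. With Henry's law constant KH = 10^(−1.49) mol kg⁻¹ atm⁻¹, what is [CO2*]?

KH = 10^(−1.49) = 3.236×10^-2 mol kg⁻¹ atm⁻¹
[CO2*] = KH · pCO2 = 3.236×10^-2 × 2400×10^-6 atm = 7.77×10^-5 mol/kg

[CO2*] = 77.7 μmol/kg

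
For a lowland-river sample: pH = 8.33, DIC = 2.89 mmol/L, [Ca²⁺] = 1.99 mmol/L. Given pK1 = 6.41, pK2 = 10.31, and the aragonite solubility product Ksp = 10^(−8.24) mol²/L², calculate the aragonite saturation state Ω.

Ω = 10.2

α₂ = 1 / (1 + [H⁺]/K2 + [H⁺]²/(K1K2)) = 1 / (1 + 10^+1.98 + 10^+0.06)
   = 1 / (1 + 95.499 + 1.1482) = 1/97.647 = 0.01024
[CO3²⁻] = α₂ × DIC = 0.01024 × 2.89 = 0.02960 mmol/L
Ksp = 10^(−8.24) = 5.754×10^-9
Ω = [Ca²⁺][CO3²⁻]/Ksp = (1.99×10^-3)(2.960×10^-5) / 5.754×10^-9 = 10.2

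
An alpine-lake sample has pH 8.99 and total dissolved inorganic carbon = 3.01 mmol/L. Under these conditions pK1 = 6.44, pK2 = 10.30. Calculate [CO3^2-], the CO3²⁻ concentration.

α₂ = 1 / (1 + [H⁺]/K2 + [H⁺]²/(K1K2)) = 1 / (1 + 10^+1.31 + 10^-1.24)
   = 1 / (1 + 20.417 + 0.057544) = 1/21.475 = 0.04657
[CO3²⁻] = α₂ × DIC = 0.04657 × 3.01 = 0.140 mmol/L

[CO3²⁻] = 0.140 mmol/L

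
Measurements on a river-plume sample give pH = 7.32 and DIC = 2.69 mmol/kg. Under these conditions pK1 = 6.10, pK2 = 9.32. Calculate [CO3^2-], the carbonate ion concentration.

[CO3²⁻] = 0.0251 mmol/kg

α₂ = 1 / (1 + [H⁺]/K2 + [H⁺]²/(K1K2)) = 1 / (1 + 10^+2.00 + 10^+0.78)
   = 1 / (1 + 100.00 + 6.0256) = 1/107.03 = 0.009344
[CO3²⁻] = α₂ × DIC = 0.009344 × 2.69 = 0.0251 mmol/kg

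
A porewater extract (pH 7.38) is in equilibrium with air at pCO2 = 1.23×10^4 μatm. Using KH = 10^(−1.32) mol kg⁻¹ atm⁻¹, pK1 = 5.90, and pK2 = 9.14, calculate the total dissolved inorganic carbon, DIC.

DIC = 18.7 mmol/kg

[CO2*] = KH · pCO2 = 10^(−1.32) × 1.23×10^4×10^-6 = 5.887×10^-4 mol/kg
α₀ = 1/(1 + K1/[H⁺] + K1K2/[H⁺]²) = 1/(1 + 10^+1.48 + 10^-0.28) = 0.03152
DIC = [CO2*]/α₀ = 5.887×10^-4 / 0.03152 = 18.7 mmol/kg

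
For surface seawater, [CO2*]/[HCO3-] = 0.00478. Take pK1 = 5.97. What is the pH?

pH = 8.29

From K1 = [H⁺][HCO3-]/[CO2*]:  pH = pK1 − log₁₀([CO2*]/[HCO3-])
log₁₀(0.00478) = -2.321
pH = 5.97 − (-2.321) = 8.29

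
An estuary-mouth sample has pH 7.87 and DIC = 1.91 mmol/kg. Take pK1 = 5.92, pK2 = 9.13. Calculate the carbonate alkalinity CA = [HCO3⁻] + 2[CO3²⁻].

CA = [HCO3⁻] + 2[CO3²⁻] = (α₁ + 2α₂)·DIC
At pH 7.87: [H⁺]/K1 = 10^-1.95 = 0.011220, K2/[H⁺] = 10^-1.26 = 0.054954
α₁ = 1/(1 + 0.011220 + 0.054954) = 1/1.0662 = 0.9379; α₂ = α₁·K2/[H⁺] = 0.05154
α₁ + 2α₂ = 1.0410
CA = 1.0410 × 1.91 = 1.99 mmol/kg

CA = 1.99 mmol/kg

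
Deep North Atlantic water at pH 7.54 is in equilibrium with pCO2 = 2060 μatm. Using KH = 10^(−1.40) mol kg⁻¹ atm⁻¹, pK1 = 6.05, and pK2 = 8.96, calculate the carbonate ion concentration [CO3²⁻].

[CO2*] = KH · pCO2 = 10^(−1.40) × 2060×10^-6 = 8.201×10^-5 mol/kg
α₀ = 1/(1 + K1/[H⁺] + K1K2/[H⁺]²) = 1/(1 + 10^+1.49 + 10^+0.07) = 0.03023
DIC = [CO2*]/α₀ = 8.201×10^-5 / 0.03023 = 2.713 mmol/kg
[CO3²⁻] = α₂·DIC; α₂ = 0.03552, so [CO3²⁻] = 0.03552 × 2.713 = 0.0964 mmol/kg

[CO3²⁻] = 0.0964 mmol/kg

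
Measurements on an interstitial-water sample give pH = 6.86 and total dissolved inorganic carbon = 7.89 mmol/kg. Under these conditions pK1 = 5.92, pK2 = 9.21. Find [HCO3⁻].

α₁ = 1 / (1 + [H⁺]/K1 + K2/[H⁺]) = 1 / (1 + 10^-0.94 + 10^-2.35)
   = 1 / (1 + 0.11482 + 0.0044668) = 1/1.1193 = 0.8934
[HCO3⁻] = α₁ × DIC = 0.8934 × 7.89 = 7.05 mmol/kg

[HCO3⁻] = 7.05 mmol/kg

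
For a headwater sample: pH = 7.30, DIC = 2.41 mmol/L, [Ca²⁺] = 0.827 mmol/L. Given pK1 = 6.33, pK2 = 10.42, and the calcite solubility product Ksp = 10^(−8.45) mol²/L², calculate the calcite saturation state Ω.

α₂ = 1 / (1 + [H⁺]/K2 + [H⁺]²/(K1K2)) = 1 / (1 + 10^+3.12 + 10^+2.15)
   = 1 / (1 + 1318.3 + 141.25) = 1/1460.5 = 0.0006847
[CO3²⁻] = α₂ × DIC = 0.0006847 × 2.41 = 0.001650 mmol/L = 1.650 μmol/L
Ksp = 10^(−8.45) = 3.548×10^-9
Ω = [Ca²⁺][CO3²⁻]/Ksp = (0.827×10^-3)(1.650×10^-6) / 3.548×10^-9 = 0.385

Ω = 0.385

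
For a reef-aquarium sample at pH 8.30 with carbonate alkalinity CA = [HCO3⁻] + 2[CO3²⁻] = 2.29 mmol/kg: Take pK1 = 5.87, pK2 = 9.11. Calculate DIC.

CA = [HCO3⁻] + 2[CO3²⁻] = (α₁ + 2α₂)·DIC
At pH 8.30: [H⁺]/K1 = 10^-2.43 = 0.0037154, K2/[H⁺] = 10^-0.81 = 0.15488
α₁ = 1/(1 + 0.0037154 + 0.15488) = 1/1.1586 = 0.8631; α₂ = α₁·K2/[H⁺] = 0.1337
α₁ + 2α₂ = 1.1305
DIC = CA / (α₁ + 2α₂) = 2.29 / 1.1305 = 2.03 mmol/kg

DIC = 2.03 mmol/kg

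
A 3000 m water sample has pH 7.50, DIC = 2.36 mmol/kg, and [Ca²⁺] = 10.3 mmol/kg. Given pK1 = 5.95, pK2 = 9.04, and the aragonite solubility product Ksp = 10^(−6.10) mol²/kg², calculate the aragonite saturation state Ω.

α₂ = 1 / (1 + [H⁺]/K2 + [H⁺]²/(K1K2)) = 1 / (1 + 10^+1.54 + 10^-0.01)
   = 1 / (1 + 34.674 + 0.97724) = 1/36.651 = 0.02728
[CO3²⁻] = α₂ × DIC = 0.02728 × 2.36 = 0.06439 mmol/kg
Ksp = 10^(−6.10) = 7.943×10^-7
Ω = [Ca²⁺][CO3²⁻]/Ksp = (10.3×10^-3)(6.439×10^-5) / 7.943×10^-7 = 0.835

Ω = 0.835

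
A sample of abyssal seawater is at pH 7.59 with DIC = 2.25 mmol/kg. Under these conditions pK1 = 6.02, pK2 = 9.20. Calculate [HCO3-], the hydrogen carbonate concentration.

[HCO3⁻] = 2.14 mmol/kg

α₁ = 1 / (1 + [H⁺]/K1 + K2/[H⁺]) = 1 / (1 + 10^-1.57 + 10^-1.61)
   = 1 / (1 + 0.026915 + 0.024547) = 1/1.0515 = 0.9511
[HCO3⁻] = α₁ × DIC = 0.9511 × 2.25 = 2.14 mmol/kg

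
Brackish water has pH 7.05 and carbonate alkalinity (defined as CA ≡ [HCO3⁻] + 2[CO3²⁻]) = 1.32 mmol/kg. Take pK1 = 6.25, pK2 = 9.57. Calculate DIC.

DIC = 1.52 mmol/kg

CA = [HCO3⁻] + 2[CO3²⁻] = (α₁ + 2α₂)·DIC
At pH 7.05: [H⁺]/K1 = 10^-0.80 = 0.15849, K2/[H⁺] = 10^-2.52 = 0.0030200
α₁ = 1/(1 + 0.15849 + 0.0030200) = 1/1.1615 = 0.8609; α₂ = α₁·K2/[H⁺] = 0.002600
α₁ + 2α₂ = 0.8661
DIC = CA / (α₁ + 2α₂) = 1.32 / 0.8661 = 1.52 mmol/kg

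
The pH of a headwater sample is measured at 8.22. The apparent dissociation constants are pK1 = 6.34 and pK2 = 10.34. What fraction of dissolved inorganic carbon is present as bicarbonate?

α₁ = 1 / (1 + [H⁺]/K1 + K2/[H⁺]) = 1 / (1 + 10^-1.88 + 10^-2.12)
   = 1 / (1 + 0.013183 + 0.0075858) = 1/1.0208 = 0.9797

α₁ = 0.980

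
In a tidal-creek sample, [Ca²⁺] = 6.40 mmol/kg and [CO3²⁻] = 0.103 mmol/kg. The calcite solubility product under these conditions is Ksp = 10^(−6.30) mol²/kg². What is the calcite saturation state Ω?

Ksp = 10^(−6.30) = 5.012×10^-7
Ω = [Ca²⁺][CO3²⁻]/Ksp = (6.40×10^-3)(0.103×10^-3) / 5.012×10^-7 = 1.32

Ω = 1.32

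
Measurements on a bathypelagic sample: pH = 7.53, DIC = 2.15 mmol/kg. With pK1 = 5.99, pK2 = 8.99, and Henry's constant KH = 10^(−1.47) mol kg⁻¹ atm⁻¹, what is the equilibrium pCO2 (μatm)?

α₀ = 1 / (1 + K1/[H⁺] + K1K2/[H⁺]²) = 1 / (1 + 10^+1.54 + 10^+0.08)
   = 1 / (1 + 34.674 + 1.2023) = 1/36.876 = 0.02712
[CO2*] = α₀ × DIC = 0.02712 × 2.15 = 0.05830 mmol/kg
pCO2 = [CO2*]/KH = 5.830×10^-5 / 3.388×10^-2 = 1720 μatm

pCO2 = 1720 μatm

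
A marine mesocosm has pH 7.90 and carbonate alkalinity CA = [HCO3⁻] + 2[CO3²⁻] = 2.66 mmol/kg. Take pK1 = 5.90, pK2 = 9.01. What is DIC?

DIC = 2.50 mmol/kg

CA = [HCO3⁻] + 2[CO3²⁻] = (α₁ + 2α₂)·DIC
At pH 7.90: [H⁺]/K1 = 10^-2.00 = 0.010000, K2/[H⁺] = 10^-1.11 = 0.077625
α₁ = 1/(1 + 0.010000 + 0.077625) = 1/1.0876 = 0.9194; α₂ = α₁·K2/[H⁺] = 0.07137
α₁ + 2α₂ = 1.0622
DIC = CA / (α₁ + 2α₂) = 2.66 / 1.0622 = 2.50 mmol/kg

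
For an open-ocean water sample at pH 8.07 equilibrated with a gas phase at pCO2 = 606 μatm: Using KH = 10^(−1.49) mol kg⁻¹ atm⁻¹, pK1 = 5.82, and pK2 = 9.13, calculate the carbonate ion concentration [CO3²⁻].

[CO2*] = KH · pCO2 = 10^(−1.49) × 606×10^-6 = 1.961×10^-5 mol/kg
α₀ = 1/(1 + K1/[H⁺] + K1K2/[H⁺]²) = 1/(1 + 10^+2.25 + 10^+1.19) = 0.005146
DIC = [CO2*]/α₀ = 1.961×10^-5 / 0.005146 = 3.810 mmol/kg
[CO3²⁻] = α₂·DIC; α₂ = 0.07971, so [CO3²⁻] = 0.07971 × 3.810 = 0.304 mmol/kg

[CO3²⁻] = 0.304 mmol/kg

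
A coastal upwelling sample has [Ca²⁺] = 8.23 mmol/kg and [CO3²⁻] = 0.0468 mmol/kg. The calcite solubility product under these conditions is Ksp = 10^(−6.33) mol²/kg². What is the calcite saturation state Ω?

Ω = 0.823

Ksp = 10^(−6.33) = 4.677×10^-7
Ω = [Ca²⁺][CO3²⁻]/Ksp = (8.23×10^-3)(0.0468×10^-3) / 4.677×10^-7 = 0.823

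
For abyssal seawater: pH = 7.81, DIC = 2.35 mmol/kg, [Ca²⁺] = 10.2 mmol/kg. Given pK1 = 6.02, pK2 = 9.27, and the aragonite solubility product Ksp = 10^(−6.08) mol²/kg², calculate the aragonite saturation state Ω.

α₂ = 1 / (1 + [H⁺]/K2 + [H⁺]²/(K1K2)) = 1 / (1 + 10^+1.46 + 10^-0.33)
   = 1 / (1 + 28.840 + 0.46774) = 1/30.308 = 0.03299
[CO3²⁻] = α₂ × DIC = 0.03299 × 2.35 = 0.07754 mmol/kg
Ksp = 10^(−6.08) = 8.318×10^-7
Ω = [Ca²⁺][CO3²⁻]/Ksp = (10.2×10^-3)(7.754×10^-5) / 8.318×10^-7 = 0.951

Ω = 0.951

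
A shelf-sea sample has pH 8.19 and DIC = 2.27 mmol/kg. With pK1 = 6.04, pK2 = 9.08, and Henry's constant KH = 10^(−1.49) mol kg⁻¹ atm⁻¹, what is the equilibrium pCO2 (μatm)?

pCO2 = 437 μatm

α₀ = 1 / (1 + K1/[H⁺] + K1K2/[H⁺]²) = 1 / (1 + 10^+2.15 + 10^+1.26)
   = 1 / (1 + 141.25 + 18.197) = 1/160.45 = 0.006232
[CO2*] = α₀ × DIC = 0.006232 × 2.27 = 0.01415 mmol/kg = 14.15 μmol/kg
pCO2 = [CO2*]/KH = 1.415×10^-5 / 3.236×10^-2 = 437 μatm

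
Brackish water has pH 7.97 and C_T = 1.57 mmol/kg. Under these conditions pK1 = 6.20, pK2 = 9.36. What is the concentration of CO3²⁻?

[CO3²⁻] = 0.0605 mmol/kg

α₂ = 1 / (1 + [H⁺]/K2 + [H⁺]²/(K1K2)) = 1 / (1 + 10^+1.39 + 10^-0.38)
   = 1 / (1 + 24.547 + 0.41687) = 1/25.964 = 0.03851
[CO3²⁻] = α₂ × DIC = 0.03851 × 1.57 = 0.0605 mmol/kg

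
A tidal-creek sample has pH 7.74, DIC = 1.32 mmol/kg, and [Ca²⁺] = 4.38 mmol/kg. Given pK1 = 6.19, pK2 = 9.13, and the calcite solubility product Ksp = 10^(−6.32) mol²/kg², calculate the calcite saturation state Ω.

Ω = 0.460

α₂ = 1 / (1 + [H⁺]/K2 + [H⁺]²/(K1K2)) = 1 / (1 + 10^+1.39 + 10^-0.16)
   = 1 / (1 + 24.547 + 0.69183) = 1/26.239 = 0.03811
[CO3²⁻] = α₂ × DIC = 0.03811 × 1.32 = 0.05031 mmol/kg
Ksp = 10^(−6.32) = 4.786×10^-7
Ω = [Ca²⁺][CO3²⁻]/Ksp = (4.38×10^-3)(5.031×10^-5) / 4.786×10^-7 = 0.460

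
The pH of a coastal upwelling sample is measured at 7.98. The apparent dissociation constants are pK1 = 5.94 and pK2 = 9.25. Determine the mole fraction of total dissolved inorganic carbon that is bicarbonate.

α₁ = 1 / (1 + [H⁺]/K1 + K2/[H⁺]) = 1 / (1 + 10^-2.04 + 10^-1.27)
   = 1 / (1 + 0.0091201 + 0.053703) = 1/1.0628 = 0.9409

α₁ = 0.941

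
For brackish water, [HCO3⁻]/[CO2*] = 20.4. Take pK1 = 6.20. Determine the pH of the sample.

pH = 7.51

From K1 = [H⁺][HCO3⁻]/[CO2*]:  pH = pK1 + log₁₀([HCO3⁻]/[CO2*])
log₁₀(20.4) = +1.310
pH = 6.20 + (+1.310) = 7.51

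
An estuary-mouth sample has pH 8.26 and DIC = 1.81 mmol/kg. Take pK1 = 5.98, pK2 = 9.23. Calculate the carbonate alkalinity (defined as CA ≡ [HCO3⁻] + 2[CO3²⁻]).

CA = [HCO3⁻] + 2[CO3²⁻] = (α₁ + 2α₂)·DIC
At pH 8.26: [H⁺]/K1 = 10^-2.28 = 0.0052481, K2/[H⁺] = 10^-0.97 = 0.10715
α₁ = 1/(1 + 0.0052481 + 0.10715) = 1/1.1124 = 0.8990; α₂ = α₁·K2/[H⁺] = 0.09633
α₁ + 2α₂ = 1.0916
CA = 1.0916 × 1.81 = 1.98 mmol/kg

CA = 1.98 mmol/kg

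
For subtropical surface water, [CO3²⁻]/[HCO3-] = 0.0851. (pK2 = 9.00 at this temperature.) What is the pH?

From K2 = [H⁺][CO3²⁻]/[HCO3-]:  pH = pK2 + log₁₀([CO3²⁻]/[HCO3-])
log₁₀(0.0851) = -1.070
pH = 9.00 + (-1.070) = 7.93

pH = 7.93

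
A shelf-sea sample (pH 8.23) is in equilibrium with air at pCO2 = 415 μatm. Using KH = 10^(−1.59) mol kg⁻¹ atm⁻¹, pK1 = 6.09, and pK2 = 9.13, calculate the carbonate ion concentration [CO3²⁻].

[CO3²⁻] = 0.185 mmol/kg

[CO2*] = KH · pCO2 = 10^(−1.59) × 415×10^-6 = 1.067×10^-5 mol/kg
α₀ = 1/(1 + K1/[H⁺] + K1K2/[H⁺]²) = 1/(1 + 10^+2.14 + 10^+1.24) = 0.006393
DIC = [CO2*]/α₀ = 1.067×10^-5 / 0.006393 = 1.669 mmol/kg
[CO3²⁻] = α₂·DIC; α₂ = 0.1111, so [CO3²⁻] = 0.1111 × 1.669 = 0.185 mmol/kg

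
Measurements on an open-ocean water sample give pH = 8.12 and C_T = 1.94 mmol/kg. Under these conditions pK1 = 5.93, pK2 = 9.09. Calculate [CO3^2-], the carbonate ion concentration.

α₂ = 1 / (1 + [H⁺]/K2 + [H⁺]²/(K1K2)) = 1 / (1 + 10^+0.97 + 10^-1.22)
   = 1 / (1 + 9.3325 + 0.060256) = 1/10.393 = 0.09622
[CO3²⁻] = α₂ × DIC = 0.09622 × 1.94 = 0.187 mmol/kg

[CO3²⁻] = 0.187 mmol/kg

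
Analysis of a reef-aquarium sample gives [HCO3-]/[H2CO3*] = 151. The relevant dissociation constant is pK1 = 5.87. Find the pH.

pH = 8.05

From K1 = [H⁺][HCO3-]/[H2CO3*]:  pH = pK1 + log₁₀([HCO3-]/[H2CO3*])
log₁₀(151) = +2.179
pH = 5.87 + (+2.179) = 8.05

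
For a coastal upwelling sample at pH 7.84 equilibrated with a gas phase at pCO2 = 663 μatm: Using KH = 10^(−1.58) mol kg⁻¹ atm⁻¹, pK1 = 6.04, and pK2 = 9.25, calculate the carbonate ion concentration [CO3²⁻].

[CO2*] = KH · pCO2 = 10^(−1.58) × 663×10^-6 = 1.744×10^-5 mol/kg
α₀ = 1/(1 + K1/[H⁺] + K1K2/[H⁺]²) = 1/(1 + 10^+1.80 + 10^+0.39) = 0.01503
DIC = [CO2*]/α₀ = 1.744×10^-5 / 0.01503 = 1.161 mmol/kg
[CO3²⁻] = α₂·DIC; α₂ = 0.03688, so [CO3²⁻] = 0.03688 × 1.161 = 0.0428 mmol/kg

[CO3²⁻] = 0.0428 mmol/kg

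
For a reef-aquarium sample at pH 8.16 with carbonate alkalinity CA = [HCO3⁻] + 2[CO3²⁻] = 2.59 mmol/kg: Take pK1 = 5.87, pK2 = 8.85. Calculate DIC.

CA = [HCO3⁻] + 2[CO3²⁻] = (α₁ + 2α₂)·DIC
At pH 8.16: [H⁺]/K1 = 10^-2.29 = 0.0051286, K2/[H⁺] = 10^-0.69 = 0.20417
α₁ = 1/(1 + 0.0051286 + 0.20417) = 1/1.2093 = 0.8269; α₂ = α₁·K2/[H⁺] = 0.1688
α₁ + 2α₂ = 1.1646
DIC = CA / (α₁ + 2α₂) = 2.59 / 1.1646 = 2.22 mmol/kg

DIC = 2.22 mmol/kg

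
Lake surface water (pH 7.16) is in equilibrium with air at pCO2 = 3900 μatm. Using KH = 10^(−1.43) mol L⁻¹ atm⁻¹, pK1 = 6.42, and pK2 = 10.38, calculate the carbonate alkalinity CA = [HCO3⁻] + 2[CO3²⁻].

CA = 0.797 mmol/L

[CO2*] = KH · pCO2 = 10^(−1.43) × 3900×10^-6 = 1.449×10^-4 mol/L
α₀ = 1/(1 + K1/[H⁺] + K1K2/[H⁺]²) = 1/(1 + 10^+0.74 + 10^-2.48) = 0.1539
DIC = [CO2*]/α₀ = 1.449×10^-4 / 0.1539 = 0.9417 mmol/L
CA = (α₁ + 2α₂)·DIC = (0.8456 + 2×0.0005095) × 0.9417 = 0.797 mmol/L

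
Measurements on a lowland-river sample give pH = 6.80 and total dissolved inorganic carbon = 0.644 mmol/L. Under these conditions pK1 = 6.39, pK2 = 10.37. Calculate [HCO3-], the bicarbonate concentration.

α₁ = 1 / (1 + [H⁺]/K1 + K2/[H⁺]) = 1 / (1 + 10^-0.41 + 10^-3.57)
   = 1 / (1 + 0.38905 + 0.00026915) = 1/1.3893 = 0.7198
[HCO3⁻] = α₁ × DIC = 0.7198 × 0.644 = 0.464 mmol/L

[HCO3⁻] = 0.464 mmol/L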